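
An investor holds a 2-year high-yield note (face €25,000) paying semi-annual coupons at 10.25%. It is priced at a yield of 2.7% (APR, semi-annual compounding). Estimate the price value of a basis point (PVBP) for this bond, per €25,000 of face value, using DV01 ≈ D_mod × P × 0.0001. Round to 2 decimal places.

Periodic yield y = 0.0135.
  t   CF        PV=CF/(1+0.0135)^t    t·PV
  1     1,281.25     1,264.1835     1,264.1835
  2     1,281.25     1,247.3444     2,494.6887
  3     1,281.25     1,230.7295     3,692.1886
  4    26,281.25    24,908.6967    99,634.7870
  Σ                 28,650.9542   107,085.8478
P = 28,650.9542; D_Mac = 3.73760 half-year periods = 1.86880 yrs; D_mod = 1.84391 yrs.
DV01 ≈ 1.84391 × 28,650.9542 × 0.0001 = 5.282972.

€5.28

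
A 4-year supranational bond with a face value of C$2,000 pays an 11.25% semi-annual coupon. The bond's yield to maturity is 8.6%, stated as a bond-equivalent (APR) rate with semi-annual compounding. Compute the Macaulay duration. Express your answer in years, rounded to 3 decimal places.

Periodic yield y = 0.043. Discount each cash flow and weight by its period:
  t   CF        PV=CF/(1+0.043)^t    t·PV
  1       112.50       107.8619       107.8619
  2       112.50       103.4151       206.8302
  3       112.50        99.1516       297.4547
  4       112.50        95.0638       380.2553
  5       112.50        91.1446       455.7230
  6       112.50        87.3870       524.3218
  7       112.50        83.7842       586.4897
  8     2,112.50     1,508.4199    12,067.3591
  Σ                  2,176.2281    14,626.2958
Price P = Σ PV = 2,176.2281.
Macaulay duration = Σ(t·PV) / P = 14,626.2958 / 2,176.2281 = 6.72094 half-year periods.
In years: 6.72094 / 2 = 3.36047 years.

3.360 years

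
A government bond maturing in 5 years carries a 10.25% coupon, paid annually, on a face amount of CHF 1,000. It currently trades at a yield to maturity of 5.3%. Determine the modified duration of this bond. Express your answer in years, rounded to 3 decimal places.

4.023 years

Periodic yield y = 0.053. First find Macaulay duration:
  t   CF        PV=CF/(1+0.053)^t    t·PV
  1       102.50        97.3409        97.3409
  2       102.50        92.4415       184.8831
  3       102.50        87.7887       263.3662
  4       102.50        83.3701       333.4804
  5     1,102.50       851.6021     4,258.0107
  Σ                  1,212.5434     5,137.0813
P = 1,212.5434; Macaulay duration = 5,137.0813 / 1,212.5434 = 4.23662 years.
Modified duration = D_Mac / (1 + y) = 4.23662 / 1.053 = 4.02338 years.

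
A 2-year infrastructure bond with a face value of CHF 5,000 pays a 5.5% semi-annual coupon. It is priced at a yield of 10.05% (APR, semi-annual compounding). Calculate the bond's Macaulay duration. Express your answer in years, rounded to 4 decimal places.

1.9173 years

Periodic yield y = 0.05025. Discount each cash flow and weight by its period:
  t   CF        PV=CF/(1+0.05025)^t    t·PV
  1       137.50       130.9212       130.9212
  2       137.50       124.6572       249.3144
  3       137.50       118.6929       356.0786
  4     5,137.50     4,222.6110    16,890.4440
  Σ                  4,596.8823    17,626.7582
Price P = Σ PV = 4,596.8823.
Macaulay duration = Σ(t·PV) / P = 17,626.7582 / 4,596.8823 = 3.83450 half-year periods.
In years: 3.83450 / 2 = 1.91725 years.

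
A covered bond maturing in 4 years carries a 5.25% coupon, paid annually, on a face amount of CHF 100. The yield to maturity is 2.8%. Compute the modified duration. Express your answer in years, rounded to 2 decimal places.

Periodic yield y = 0.028. First find Macaulay duration:
  t   CF        PV=CF/(1+0.028)^t    t·PV
  1         5.25         5.1070         5.1070
  2         5.25         4.9679         9.9358
  3         5.25         4.8326        14.4978
  4       105.25        94.2431       376.9725
  Σ                    109.1506       406.5131
P = 109.1506; Macaulay duration = 406.5131 / 109.1506 = 3.72433 years.
Modified duration = D_Mac / (1 + y) = 3.72433 / 1.028 = 3.62289 years.

3.62 years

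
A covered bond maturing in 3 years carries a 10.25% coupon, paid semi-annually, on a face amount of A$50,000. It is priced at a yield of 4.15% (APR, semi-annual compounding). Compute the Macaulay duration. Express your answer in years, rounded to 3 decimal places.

Periodic yield y = 0.02075. Discount each cash flow and weight by its period:
  t   CF        PV=CF/(1+0.02075)^t    t·PV
  1     2,562.50     2,510.4090     2,510.4090
  2     2,562.50     2,459.3769     4,918.7539
  3     2,562.50     2,409.3823     7,228.1468
  4     2,562.50     2,360.4039     9,441.6155
  5     2,562.50     2,312.4211    11,562.1057
  6    52,562.50    46,468.6100   278,811.6599
  Σ                 58,520.6032   314,472.6908
Price P = Σ PV = 58,520.6032.
Macaulay duration = Σ(t·PV) / P = 314,472.6908 / 58,520.6032 = 5.37371 half-year periods.
In years: 5.37371 / 2 = 2.68685 years.

2.687 years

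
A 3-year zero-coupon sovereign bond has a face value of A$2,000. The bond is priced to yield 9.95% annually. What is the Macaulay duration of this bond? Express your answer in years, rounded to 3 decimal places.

3.000 years

A zero-coupon bond has a single cash flow at maturity, so its Macaulay duration equals its maturity: 3 years.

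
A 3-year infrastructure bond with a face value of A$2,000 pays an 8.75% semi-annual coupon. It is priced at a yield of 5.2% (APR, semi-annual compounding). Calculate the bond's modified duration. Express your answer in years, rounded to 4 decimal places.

2.6494 years

Periodic yield y = 0.026. First find Macaulay duration:
  t   CF        PV=CF/(1+0.026)^t    t·PV
  1        87.50        85.2827        85.2827
  2        87.50        83.1215       166.2430
  3        87.50        81.0151       243.0453
  4        87.50        78.9621       315.8483
  5        87.50        76.9611       384.8055
  6     2,087.50     1,789.5437    10,737.2625
  Σ                  2,194.8862    11,932.4872
P = 2,194.8862; Macaulay duration = 11,932.4872 / 2,194.8862 = 5.43649 half-year periods = 2.71825 years.
Modified duration = D_Mac / (1 + y) = 2.71825 / 1.026 = 2.64936 years.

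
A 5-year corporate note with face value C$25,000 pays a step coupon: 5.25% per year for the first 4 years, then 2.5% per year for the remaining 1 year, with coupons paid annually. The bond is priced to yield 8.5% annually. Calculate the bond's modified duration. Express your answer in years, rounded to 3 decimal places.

4.125 years

Periodic yield y = 0.085. First find Macaulay duration:
  t   CF        PV=CF/(1+0.085)^t    t·PV
  1     1,312.50     1,209.6774     1,209.6774
  2     1,312.50     1,114.9101     2,229.8201
  3     1,312.50     1,027.5669     3,082.7006
  4     1,312.50       947.0662     3,788.2650
  5    25,625.00    17,041.7890    85,208.9449
  Σ                 21,341.0096    95,519.4080
P = 21,341.0096; Macaulay duration = 95,519.4080 / 21,341.0096 = 4.47586 years.
Modified duration = D_Mac / (1 + y) = 4.47586 / 1.085 = 4.12522 years.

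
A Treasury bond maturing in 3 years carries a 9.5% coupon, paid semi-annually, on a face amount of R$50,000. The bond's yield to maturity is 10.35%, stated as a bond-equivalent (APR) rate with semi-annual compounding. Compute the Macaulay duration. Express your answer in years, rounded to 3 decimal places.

Periodic yield y = 0.05175. Discount each cash flow and weight by its period:
  t   CF        PV=CF/(1+0.05175)^t    t·PV
  1     2,375.00     2,258.1412     2,258.1412
  2     2,375.00     2,147.0323     4,294.0645
  3     2,375.00     2,041.3903     6,124.1710
  4     2,375.00     1,940.9464     7,763.7854
  5     2,375.00     1,845.4446     9,227.2230
  6    52,375.00    38,694.4708   232,166.8250
  Σ                 48,927.4256   261,834.2101
Price P = Σ PV = 48,927.4256.
Macaulay duration = Σ(t·PV) / P = 261,834.2101 / 48,927.4256 = 5.35148 half-year periods.
In years: 5.35148 / 2 = 2.67574 years.

2.676 years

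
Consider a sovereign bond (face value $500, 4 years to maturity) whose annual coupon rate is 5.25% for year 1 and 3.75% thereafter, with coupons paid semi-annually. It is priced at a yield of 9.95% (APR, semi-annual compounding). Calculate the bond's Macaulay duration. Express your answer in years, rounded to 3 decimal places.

3.664 years

Periodic yield y = 0.04975. Discount each cash flow and weight by its period:
  t   CF        PV=CF/(1+0.04975)^t    t·PV
  1       13.125        12.5030        12.5030
  2       13.125        11.9104        23.8209
  3        9.375         8.1043        24.3128
  4        9.375         7.7202        30.8807
  5        9.375         7.3543        36.7715
  6        9.375         7.0058        42.0346
  7        9.375         6.6738        46.7163
  8      509.375       345.4224     2,763.3796
  Σ                    406.6941     2,980.4194
Price P = Σ PV = 406.6941.
Macaulay duration = Σ(t·PV) / P = 2,980.4194 / 406.6941 = 7.32841 half-year periods.
In years: 7.32841 / 2 = 3.66420 years.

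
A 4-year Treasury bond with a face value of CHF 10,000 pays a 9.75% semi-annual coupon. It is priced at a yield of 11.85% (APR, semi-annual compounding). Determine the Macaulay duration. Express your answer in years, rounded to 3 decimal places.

3.383 years

Periodic yield y = 0.05925. Discount each cash flow and weight by its period:
  t   CF        PV=CF/(1+0.05925)^t    t·PV
  1       487.50       460.2313       460.2313
  2       487.50       434.4879       868.9758
  3       487.50       410.1845     1,230.5534
  4       487.50       387.2405     1,548.9618
  5       487.50       365.5799     1,827.8993
  6       487.50       345.1309     2,070.7851
  7       487.50       325.8257     2,280.7798
  8    10,487.50     6,617.3513    52,938.8106
  Σ                  9,346.0318    63,226.9970
Price P = Σ PV = 9,346.0318.
Macaulay duration = Σ(t·PV) / P = 63,226.9970 / 9,346.0318 = 6.76512 half-year periods.
In years: 6.76512 / 2 = 3.38256 years.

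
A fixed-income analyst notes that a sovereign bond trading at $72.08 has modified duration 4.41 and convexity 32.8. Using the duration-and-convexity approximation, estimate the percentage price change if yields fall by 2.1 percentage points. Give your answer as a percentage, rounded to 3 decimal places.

+9.984%

Duration effect: -D_mod·Δy = -4.41 × (-0.021) = +0.092610
Convexity effect: ½·C·(Δy)² = 0.5 × 32.8 × (-0.021)² = +0.0072324
ΔP/P ≈ +0.092610 + 0.0072324 = +0.0998424
= +9.98424%.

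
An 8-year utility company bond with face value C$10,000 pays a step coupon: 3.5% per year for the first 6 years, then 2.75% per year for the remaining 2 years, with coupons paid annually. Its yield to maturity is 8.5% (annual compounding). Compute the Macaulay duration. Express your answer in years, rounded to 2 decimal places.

6.91 years

Periodic yield y = 0.085. Discount each cash flow and weight by its year:
  t   CF        PV=CF/(1+0.085)^t    t·PV
  1       350.00       322.5806       322.5806
  2       350.00       297.3094       594.6187
  3       350.00       274.0178       822.0535
  4       350.00       252.5510     1,010.2040
  5       350.00       232.7659     1,163.8295
  6       350.00       214.5308     1,287.1847
  7       275.00       155.3547     1,087.4832
  8    10,275.00     5,349.8786    42,799.0286
  Σ                  7,098.9888    49,086.9829
Price P = Σ PV = 7,098.9888.
Macaulay duration = Σ(t·PV) / P = 49,086.9829 / 7,098.9888 = 6.91464 years.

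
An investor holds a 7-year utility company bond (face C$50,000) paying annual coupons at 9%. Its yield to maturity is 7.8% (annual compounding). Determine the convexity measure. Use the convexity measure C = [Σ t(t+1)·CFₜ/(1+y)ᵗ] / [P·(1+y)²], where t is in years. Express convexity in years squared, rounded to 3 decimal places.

34.951

With y = 0.078:
  t   CF        PV=CF/(1+0.078)^t    t·PV        t(t+1)·PV
  1     4,500.00     4,174.3970     4,174.3970       8,348.7941
  2     4,500.00     3,872.3535     7,744.7069      23,234.1208
  3     4,500.00     3,592.1646    10,776.4939      43,105.9755
  4     4,500.00     3,332.2492    13,328.9967      66,644.9837
  5     4,500.00     3,091.1402    15,455.7012      92,734.2074
  6     4,500.00     2,867.4770    17,204.8622     120,434.0355
  7    54,500.00    32,215.5223   225,508.6558   1,804,069.2467
  Σ                 53,145.3038   294,193.8138   2,158,571.3636
P = 53,145.3038.
Convexity = Σ t(t+1)·PV / [P·(1+y)²] = 2,158,571.3636 / (53,145.3038 × 1.162084) = 34.95135.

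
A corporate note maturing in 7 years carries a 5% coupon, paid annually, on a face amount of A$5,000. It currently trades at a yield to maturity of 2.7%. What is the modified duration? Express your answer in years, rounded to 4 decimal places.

Periodic yield y = 0.027. First find Macaulay duration:
  t   CF        PV=CF/(1+0.027)^t    t·PV
  1       250.00       243.4275       243.4275
  2       250.00       237.0277       474.0554
  3       250.00       230.7962       692.3886
  4       250.00       224.7285       898.9142
  5       250.00       218.8204     1,094.1020
  6       250.00       213.0676     1,278.4054
  7     5,250.00     4,356.7857    30,497.4999
  Σ                  5,724.6536    35,178.7929
P = 5,724.6536; Macaulay duration = 35,178.7929 / 5,724.6536 = 6.14514 years.
Modified duration = D_Mac / (1 + y) = 6.14514 / 1.027 = 5.98358 years.

5.9836 years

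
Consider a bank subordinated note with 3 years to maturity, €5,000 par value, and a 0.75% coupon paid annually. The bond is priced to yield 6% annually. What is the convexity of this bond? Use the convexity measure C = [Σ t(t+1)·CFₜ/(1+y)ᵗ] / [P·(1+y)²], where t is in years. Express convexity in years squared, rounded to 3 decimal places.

10.565

With y = 0.06:
  t   CF        PV=CF/(1+0.06)^t    t·PV        t(t+1)·PV
  1        37.50        35.3774        35.3774          70.7547
  2        37.50        33.3749        66.7497         200.2492
  3     5,037.50     4,229.5821    12,688.7464      50,754.9857
  Σ                  4,298.3344    12,790.8735      51,025.9896
P = 4,298.3344.
Convexity = Σ t(t+1)·PV / [P·(1+y)²] = 51,025.9896 / (4,298.3344 × 1.123600) = 10.56524.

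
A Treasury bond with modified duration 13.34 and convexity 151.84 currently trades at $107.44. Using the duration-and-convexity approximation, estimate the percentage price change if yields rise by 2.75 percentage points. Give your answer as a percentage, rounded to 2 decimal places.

Duration effect: -D_mod·Δy = -13.34 × (+0.0275) = -0.366850
Convexity effect: ½·C·(Δy)² = 0.5 × 151.84 × (0.0275)² = +0.0574145
ΔP/P ≈ -0.366850 + 0.0574145 = -0.3094355
= -30.94355%.

-30.94%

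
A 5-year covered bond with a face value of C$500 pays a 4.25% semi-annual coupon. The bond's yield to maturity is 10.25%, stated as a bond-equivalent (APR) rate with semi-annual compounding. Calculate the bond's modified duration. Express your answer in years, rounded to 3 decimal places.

Periodic yield y = 0.05125. First find Macaulay duration:
  t   CF        PV=CF/(1+0.05125)^t    t·PV
  1       10.625        10.1070        10.1070
  2       10.625         9.6143        19.2286
  3       10.625         9.1456        27.4367
  4       10.625         8.6997        34.7989
  5       10.625         8.2756        41.3779
  6       10.625         7.8721        47.2328
  7       10.625         7.4884        52.4185
  8       10.625         7.1233        56.9864
  9       10.625         6.7760        60.9842
  10     510.625       309.7719     3,097.7188
  Σ                    384.8739     3,448.2898
P = 384.8739; Macaulay duration = 3,448.2898 / 384.8739 = 8.95953 half-year periods = 4.47977 years.
Modified duration = D_Mac / (1 + y) = 4.47977 / 1.05125 = 4.26137 years.

4.261 years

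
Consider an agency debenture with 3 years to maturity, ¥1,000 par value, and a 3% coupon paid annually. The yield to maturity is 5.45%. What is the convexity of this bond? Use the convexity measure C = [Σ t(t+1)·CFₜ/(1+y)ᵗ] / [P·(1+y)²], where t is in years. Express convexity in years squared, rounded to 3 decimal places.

With y = 0.0545:
  t   CF        PV=CF/(1+0.0545)^t    t·PV        t(t+1)·PV
  1        30.00        28.4495        28.4495          56.8990
  2        30.00        26.9791        53.9583         161.8748
  3     1,030.00       878.4104     2,635.2312      10,540.9249
  Σ                    933.8390     2,717.6390      10,759.6987
P = 933.8390.
Convexity = Σ t(t+1)·PV / [P·(1+y)²] = 10,759.6987 / (933.8390 × 1.111970) = 10.36179.

10.362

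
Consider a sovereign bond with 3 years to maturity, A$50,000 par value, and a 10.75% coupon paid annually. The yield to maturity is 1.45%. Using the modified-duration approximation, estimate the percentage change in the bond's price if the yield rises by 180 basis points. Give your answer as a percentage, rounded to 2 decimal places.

-4.88%

Periodic yield y = 0.0145. Modified duration first:
  t   CF        PV=CF/(1+0.0145)^t    t·PV
  1     5,375.00     5,298.1764     5,298.1764
  2     5,375.00     5,222.4509    10,444.9018
  3    55,375.00    53,034.3909   159,103.1726
  Σ                 63,555.0182   174,846.2509
P = 63,555.0182; D_Mac = 2.75110 yrs; D_mod = 2.75110/(1+0.0145) = 2.71178 yrs.
ΔP/P ≈ -D_mod · Δy = -2.71178 × (+0.018) = -0.048812 = -4.8812%.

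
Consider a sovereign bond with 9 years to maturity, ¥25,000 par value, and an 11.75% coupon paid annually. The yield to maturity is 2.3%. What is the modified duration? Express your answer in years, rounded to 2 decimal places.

6.62 years

Periodic yield y = 0.023. First find Macaulay duration:
  t   CF        PV=CF/(1+0.023)^t    t·PV
  1     2,937.50     2,871.4565     2,871.4565
  2     2,937.50     2,806.8978     5,613.7957
  3     2,937.50     2,743.7907     8,231.3720
  4     2,937.50     2,682.1023    10,728.4092
  5     2,937.50     2,621.8009    13,109.0045
  6     2,937.50     2,562.8552    15,377.1313
  7     2,937.50     2,505.2348    17,536.6437
  8     2,937.50     2,448.9099    19,591.2791
  9    27,937.50    22,767.0540   204,903.4857
  Σ                 44,010.1021   297,962.5778
P = 44,010.1021; Macaulay duration = 297,962.5778 / 44,010.1021 = 6.77032 years.
Modified duration = D_Mac / (1 + y) = 6.77032 / 1.023 = 6.61811 years.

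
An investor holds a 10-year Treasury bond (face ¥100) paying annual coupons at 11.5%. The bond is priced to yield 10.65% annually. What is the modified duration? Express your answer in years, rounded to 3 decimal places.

5.892 years

Periodic yield y = 0.1065. First find Macaulay duration:
  t   CF        PV=CF/(1+0.1065)^t    t·PV
  1        11.50        10.3931        10.3931
  2        11.50         9.3928        18.7856
  3        11.50         8.4887        25.4662
  4        11.50         7.6717        30.6868
  5        11.50         6.9333        34.6666
  6        11.50         6.2660        37.5959
  7        11.50         5.6629        39.6402
  8        11.50         5.1178        40.9427
  9        11.50         4.6252        41.6272
  10      111.50        40.5285       405.2851
  Σ                    105.0802       685.0896
P = 105.0802; Macaulay duration = 685.0896 / 105.0802 = 6.51968 years.
Modified duration = D_Mac / (1 + y) = 6.51968 / 1.1065 = 5.89217 years.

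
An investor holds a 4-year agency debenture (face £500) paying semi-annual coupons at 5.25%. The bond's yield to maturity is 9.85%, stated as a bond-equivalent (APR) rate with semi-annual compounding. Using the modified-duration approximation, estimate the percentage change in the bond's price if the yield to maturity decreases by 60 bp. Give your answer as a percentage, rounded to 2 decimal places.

Periodic yield y = 0.04925. Modified duration first:
  t   CF        PV=CF/(1+0.04925)^t    t·PV
  1       13.125        12.5089        12.5089
  2       13.125        11.9218        23.8436
  3       13.125        11.3622        34.0866
  4       13.125        10.8289        43.3155
  5       13.125        10.3206        51.6029
  6       13.125         9.8362        59.0169
  7       13.125         9.3745        65.6213
  8      513.125       349.2942     2,794.3535
  Σ                    425.4472     3,084.3492
P = 425.4472; D_Mac = 7.24966 half-year periods = 3.62483 yrs; D_mod = 3.62483/(1+0.04925) = 3.45469 yrs.
ΔP/P ≈ -D_mod · Δy = -3.45469 × (-0.006) = +0.020728 = +2.0728%.

+2.07%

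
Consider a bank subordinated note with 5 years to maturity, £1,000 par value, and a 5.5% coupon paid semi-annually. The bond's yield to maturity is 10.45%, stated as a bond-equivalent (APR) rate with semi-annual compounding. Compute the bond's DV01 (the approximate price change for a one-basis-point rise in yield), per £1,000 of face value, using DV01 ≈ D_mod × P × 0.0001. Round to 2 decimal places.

£0.34

Periodic yield y = 0.05225.
  t   CF        PV=CF/(1+0.05225)^t    t·PV
  1        27.50        26.1345        26.1345
  2        27.50        24.8368        49.6735
  3        27.50        23.6035        70.8104
  4        27.50        22.4314        89.7257
  5        27.50        21.3176       106.5879
  6        27.50        20.2591       121.5543
  7        27.50        19.2531       134.7715
  8        27.50        18.2971       146.3764
  9        27.50        17.3885       156.4966
  10    1,027.50       617.4368     6,174.3677
  Σ                    810.9582     7,076.4986
P = 810.9582; D_Mac = 8.72610 half-year periods = 4.36305 yrs; D_mod = 4.14640 yrs.
DV01 ≈ 4.14640 × 810.9582 × 0.0001 = 0.336256.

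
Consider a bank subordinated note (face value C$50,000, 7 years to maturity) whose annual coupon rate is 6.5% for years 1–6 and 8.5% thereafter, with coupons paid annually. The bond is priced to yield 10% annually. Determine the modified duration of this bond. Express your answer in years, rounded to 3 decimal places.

Periodic yield y = 0.1. First find Macaulay duration:
  t   CF        PV=CF/(1+0.1)^t    t·PV
  1     3,250.00     2,954.5455     2,954.5455
  2     3,250.00     2,685.9504     5,371.9008
  3     3,250.00     2,441.7731     7,325.3193
  4     3,250.00     2,219.7937     8,879.1749
  5     3,250.00     2,017.9943    10,089.9715
  6     3,250.00     1,834.5403    11,007.2416
  7    54,250.00    27,838.8279   194,871.7954
  Σ                 41,993.4252   240,499.9490
P = 41,993.4252; Macaulay duration = 240,499.9490 / 41,993.4252 = 5.72709 years.
Modified duration = D_Mac / (1 + y) = 5.72709 / 1.1 = 5.20644 years.

5.206 years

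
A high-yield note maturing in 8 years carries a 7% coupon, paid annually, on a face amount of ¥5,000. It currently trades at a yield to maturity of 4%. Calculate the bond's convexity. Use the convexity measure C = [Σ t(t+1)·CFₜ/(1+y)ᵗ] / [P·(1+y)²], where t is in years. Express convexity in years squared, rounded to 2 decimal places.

50.60

With y = 0.04:
  t   CF        PV=CF/(1+0.04)^t    t·PV        t(t+1)·PV
  1       350.00       336.5385       336.5385         673.0769
  2       350.00       323.5947       647.1893       1,941.5680
  3       350.00       311.1487       933.4462       3,733.7847
  4       350.00       299.1815     1,196.7259       5,983.6293
  5       350.00       287.6745     1,438.3724       8,630.2346
  6       350.00       276.6101     1,659.6605      11,617.6235
  7       350.00       265.9712     1,861.7986      14,894.3891
  8     5,350.00     3,909.1926    31,273.5408     281,461.8670
  Σ                  6,009.9117    39,347.2722     328,936.1733
P = 6,009.9117.
Convexity = Σ t(t+1)·PV / [P·(1+y)²] = 328,936.1733 / (6,009.9117 × 1.081600) = 50.60307.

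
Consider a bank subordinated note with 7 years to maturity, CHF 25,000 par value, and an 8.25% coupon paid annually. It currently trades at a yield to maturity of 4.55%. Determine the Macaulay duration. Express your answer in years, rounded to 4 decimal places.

5.7336 years

Periodic yield y = 0.0455. Discount each cash flow and weight by its year:
  t   CF        PV=CF/(1+0.0455)^t    t·PV
  1     2,062.50     1,972.7403     1,972.7403
  2     2,062.50     1,886.8870     3,773.7739
  3     2,062.50     1,804.7699     5,414.3098
  4     2,062.50     1,726.2266     6,904.9065
  5     2,062.50     1,651.1015     8,255.5075
  6     2,062.50     1,579.2458     9,475.4749
  7    27,062.50    19,819.8176   138,738.7233
  Σ                 30,440.7887   174,535.4361
Price P = Σ PV = 30,440.7887.
Macaulay duration = Σ(t·PV) / P = 174,535.4361 / 30,440.7887 = 5.73360 years.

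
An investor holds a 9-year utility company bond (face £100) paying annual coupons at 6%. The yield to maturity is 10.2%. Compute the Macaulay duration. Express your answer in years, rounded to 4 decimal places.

6.9074 years

Periodic yield y = 0.102. Discount each cash flow and weight by its year:
  t   CF        PV=CF/(1+0.102)^t    t·PV
  1         6.00         5.4446         5.4446
  2         6.00         4.9407         9.8814
  3         6.00         4.4834        13.4502
  4         6.00         4.0684        16.2736
  5         6.00         3.6918        18.4592
  6         6.00         3.3501        20.1008
  7         6.00         3.0400        21.2803
  8         6.00         2.7587        22.0693
  9       106.00        44.2254       398.0284
  Σ                     76.0032       524.9878
Price P = Σ PV = 76.0032.
Macaulay duration = Σ(t·PV) / P = 524.9878 / 76.0032 = 6.90744 years.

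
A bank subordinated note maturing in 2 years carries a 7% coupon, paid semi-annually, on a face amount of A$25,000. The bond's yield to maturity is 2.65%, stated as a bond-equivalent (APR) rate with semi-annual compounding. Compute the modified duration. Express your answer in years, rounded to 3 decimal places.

Periodic yield y = 0.01325. First find Macaulay duration:
  t   CF        PV=CF/(1+0.01325)^t    t·PV
  1       875.00       863.5579       863.5579
  2       875.00       852.2653     1,704.5307
  3       875.00       841.1205     2,523.3615
  4    25,875.00    24,547.8753    98,191.5013
  Σ                 27,104.8190   103,282.9513
P = 27,104.8190; Macaulay duration = 103,282.9513 / 27,104.8190 = 3.81050 half-year periods = 1.90525 years.
Modified duration = D_Mac / (1 + y) = 1.90525 / 1.01325 = 1.88034 years.

1.880 years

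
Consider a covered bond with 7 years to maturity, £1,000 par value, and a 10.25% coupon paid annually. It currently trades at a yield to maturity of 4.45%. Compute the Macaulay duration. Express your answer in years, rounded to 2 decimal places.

Periodic yield y = 0.0445. Discount each cash flow and weight by its year:
  t   CF        PV=CF/(1+0.0445)^t    t·PV
  1       102.50        98.1331        98.1331
  2       102.50        93.9522       187.9044
  3       102.50        89.9495       269.8484
  4       102.50        86.1172       344.4689
  5       102.50        82.4483       412.2414
  6       102.50        78.9357       473.6139
  7     1,102.50       812.8670     5,690.0689
  Σ                  1,342.4029     7,476.2791
Price P = Σ PV = 1,342.4029.
Macaulay duration = Σ(t·PV) / P = 7,476.2791 / 1,342.4029 = 5.56933 years.

5.57 years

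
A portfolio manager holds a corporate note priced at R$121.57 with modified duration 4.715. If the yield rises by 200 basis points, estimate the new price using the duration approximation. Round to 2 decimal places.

R$110.11

Duration approximation: ΔP/P ≈ -D_mod · Δy = -4.715 × (+0.02) = -0.094300.
New price ≈ 121.57 × (1 - 0.094300) = 110.105949.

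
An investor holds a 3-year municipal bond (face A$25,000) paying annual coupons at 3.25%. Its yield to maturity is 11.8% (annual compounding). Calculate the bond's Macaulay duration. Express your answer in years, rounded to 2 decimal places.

2.89 years

Periodic yield y = 0.118. Discount each cash flow and weight by its year:
  t   CF        PV=CF/(1+0.118)^t    t·PV
  1       812.50       726.7442       726.7442
  2       812.50       650.0395     1,300.0790
  3    25,812.50    18,471.6061    55,414.8182
  Σ                 19,848.3898    57,441.6415
Price P = Σ PV = 19,848.3898.
Macaulay duration = Σ(t·PV) / P = 57,441.6415 / 19,848.3898 = 2.89402 years.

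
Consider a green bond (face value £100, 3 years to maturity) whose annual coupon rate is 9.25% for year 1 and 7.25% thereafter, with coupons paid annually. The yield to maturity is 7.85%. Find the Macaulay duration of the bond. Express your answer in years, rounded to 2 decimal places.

Periodic yield y = 0.0785. Discount each cash flow and weight by its year:
  t   CF        PV=CF/(1+0.0785)^t    t·PV
  1         9.25         8.5767         8.5767
  2         7.25         6.2330        12.4660
  3       107.25        85.4942       256.4827
  Σ                    100.3040       277.5255
Price P = Σ PV = 100.3040.
Macaulay duration = Σ(t·PV) / P = 277.5255 / 100.3040 = 2.76684 years.

2.77 years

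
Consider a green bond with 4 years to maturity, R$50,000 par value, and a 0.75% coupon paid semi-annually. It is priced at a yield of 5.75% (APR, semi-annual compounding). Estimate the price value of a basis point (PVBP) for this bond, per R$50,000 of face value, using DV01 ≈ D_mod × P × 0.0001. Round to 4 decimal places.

Periodic yield y = 0.02875.
  t   CF        PV=CF/(1+0.02875)^t    t·PV
  1       187.50       182.2600       182.2600
  2       187.50       177.1665       354.3330
  3       187.50       172.2153       516.6459
  4       187.50       167.4025       669.6099
  5       187.50       162.7242       813.6208
  6       187.50       158.1766       949.0595
  7       187.50       153.7561     1,076.2927
  8    50,187.50    40,005.2305   320,041.8439
  Σ                 41,178.9316   324,603.6656
P = 41,178.9316; D_Mac = 7.88276 half-year periods = 3.94138 yrs; D_mod = 3.83123 yrs.
DV01 ≈ 3.83123 × 41,178.9316 × 0.0001 = 15.776606.

R$15.7766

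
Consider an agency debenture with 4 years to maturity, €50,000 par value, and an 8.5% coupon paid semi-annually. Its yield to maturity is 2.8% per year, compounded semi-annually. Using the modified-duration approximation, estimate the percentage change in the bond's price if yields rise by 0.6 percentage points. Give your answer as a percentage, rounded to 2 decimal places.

-2.09%

Periodic yield y = 0.014. Modified duration first:
  t   CF        PV=CF/(1+0.014)^t    t·PV
  1     2,125.00     2,095.6607     2,095.6607
  2     2,125.00     2,066.7266     4,133.4532
  3     2,125.00     2,038.1919     6,114.5757
  4     2,125.00     2,010.0512     8,040.2047
  5     2,125.00     1,982.2990     9,911.4949
  6     2,125.00     1,954.9300    11,729.5798
  7     2,125.00     1,927.9388    13,495.5718
  8    52,125.00    46,638.2695   373,106.1563
  Σ                 60,714.0677   428,626.6971
P = 60,714.0677; D_Mac = 7.05976 half-year periods = 3.52988 yrs; D_mod = 3.52988/(1+0.014) = 3.48114 yrs.
ΔP/P ≈ -D_mod · Δy = -3.48114 × (+0.006) = -0.020887 = -2.0887%.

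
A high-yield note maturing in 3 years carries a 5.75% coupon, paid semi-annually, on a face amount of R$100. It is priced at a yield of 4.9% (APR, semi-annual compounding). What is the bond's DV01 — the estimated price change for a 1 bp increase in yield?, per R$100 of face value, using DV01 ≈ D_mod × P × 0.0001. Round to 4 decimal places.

Periodic yield y = 0.0245.
  t   CF        PV=CF/(1+0.0245)^t    t·PV
  1        2.875         2.8062         2.8062
  2        2.875         2.7391         5.4783
  3        2.875         2.6736         8.0209
  4        2.875         2.6097        10.4388
  5        2.875         2.5473        12.7364
  6      102.875        88.9689       533.8132
  Σ                    102.3449       573.2939
P = 102.3449; D_Mac = 5.60159 half-year periods = 2.80079 yrs; D_mod = 2.73382 yrs.
DV01 ≈ 2.73382 × 102.3449 × 0.0001 = 0.027979.

R$0.0280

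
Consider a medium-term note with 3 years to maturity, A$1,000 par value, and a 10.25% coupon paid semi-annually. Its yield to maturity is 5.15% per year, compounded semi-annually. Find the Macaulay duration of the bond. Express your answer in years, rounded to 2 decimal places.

2.68 years

Periodic yield y = 0.02575. Discount each cash flow and weight by its period:
  t   CF        PV=CF/(1+0.02575)^t    t·PV
  1        51.25        49.9634        49.9634
  2        51.25        48.7092        97.4184
  3        51.25        47.4864       142.4592
  4        51.25        46.2943       185.1773
  5        51.25        45.1322       225.6609
  6     1,051.25       902.5200     5,415.1203
  Σ                  1,140.1056     6,115.7994
Price P = Σ PV = 1,140.1056.
Macaulay duration = Σ(t·PV) / P = 6,115.7994 / 1,140.1056 = 5.36424 half-year periods.
In years: 5.36424 / 2 = 2.68212 years.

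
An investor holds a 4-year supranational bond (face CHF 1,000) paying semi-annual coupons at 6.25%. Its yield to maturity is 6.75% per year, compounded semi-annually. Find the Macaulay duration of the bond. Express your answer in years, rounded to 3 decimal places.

3.596 years

Periodic yield y = 0.03375. Discount each cash flow and weight by its period:
  t   CF        PV=CF/(1+0.03375)^t    t·PV
  1        31.25        30.2297        30.2297
  2        31.25        29.2428        58.4856
  3        31.25        28.2881        84.8642
  4        31.25        27.3645       109.4581
  5        31.25        26.4711       132.3556
  6        31.25        25.6069       153.6414
  7        31.25        24.7709       173.3961
  8     1,031.25       790.7511     6,326.0085
  Σ                    982.7251     7,068.4393
Price P = Σ PV = 982.7251.
Macaulay duration = Σ(t·PV) / P = 7,068.4393 / 982.7251 = 7.19269 half-year periods.
In years: 7.19269 / 2 = 3.59635 years.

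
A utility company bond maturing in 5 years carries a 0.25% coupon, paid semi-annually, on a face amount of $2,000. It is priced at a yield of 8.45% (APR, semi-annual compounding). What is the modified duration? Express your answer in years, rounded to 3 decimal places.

Periodic yield y = 0.04225. First find Macaulay duration:
  t   CF        PV=CF/(1+0.04225)^t    t·PV
  1         2.50         2.3987         2.3987
  2         2.50         2.3014         4.6028
  3         2.50         2.2081         6.6244
  4         2.50         2.1186         8.4745
  5         2.50         2.0327        10.1637
  6         2.50         1.9503        11.7020
  7         2.50         1.8713        13.0989
  8         2.50         1.7954        14.3633
  9         2.50         1.7226        15.5037
  10    2,002.50     1,323.8948    13,238.9483
  Σ                  1,342.2940    13,325.8802
P = 1,342.2940; Macaulay duration = 13,325.8802 / 1,342.2940 = 9.92769 half-year periods = 4.96385 years.
Modified duration = D_Mac / (1 + y) = 4.96385 / 1.04225 = 4.76262 years.

4.763 years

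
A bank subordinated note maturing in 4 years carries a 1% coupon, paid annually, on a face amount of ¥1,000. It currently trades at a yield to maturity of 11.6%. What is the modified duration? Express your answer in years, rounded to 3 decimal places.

Periodic yield y = 0.116. First find Macaulay duration:
  t   CF        PV=CF/(1+0.116)^t    t·PV
  1        10.00         8.9606         8.9606
  2        10.00         8.0292        16.0584
  3        10.00         7.1946        21.5838
  4     1,010.00       651.1253     2,604.5013
  Σ                    675.3097     2,651.1041
P = 675.3097; Macaulay duration = 2,651.1041 / 675.3097 = 3.92576 years.
Modified duration = D_Mac / (1 + y) = 3.92576 / 1.116 = 3.51771 years.

3.518 years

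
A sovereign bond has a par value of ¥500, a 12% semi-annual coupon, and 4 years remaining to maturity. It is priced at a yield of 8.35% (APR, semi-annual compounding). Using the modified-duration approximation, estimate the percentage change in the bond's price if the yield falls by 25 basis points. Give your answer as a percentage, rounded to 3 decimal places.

Periodic yield y = 0.04175. Modified duration first:
  t   CF        PV=CF/(1+0.04175)^t    t·PV
  1        30.00        28.7977        28.7977
  2        30.00        27.6436        55.2872
  3        30.00        26.5357        79.6071
  4        30.00        25.4722       101.8890
  5        30.00        24.4514       122.2570
  6        30.00        23.4715       140.8288
  7        30.00        22.5308       157.7156
  8       530.00       382.0919     3,056.7350
  Σ                    560.9948     3,743.1173
P = 560.9948; D_Mac = 6.67229 half-year periods = 3.33614 yrs; D_mod = 3.33614/(1+0.04175) = 3.20244 yrs.
ΔP/P ≈ -D_mod · Δy = -3.20244 × (-0.0025) = +0.008006 = +0.8006%.

+0.801%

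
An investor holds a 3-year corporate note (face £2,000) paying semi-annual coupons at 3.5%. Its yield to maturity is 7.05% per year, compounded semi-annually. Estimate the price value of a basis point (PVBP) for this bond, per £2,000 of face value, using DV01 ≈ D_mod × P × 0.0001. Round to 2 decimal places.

£0.50

Periodic yield y = 0.03525.
  t   CF        PV=CF/(1+0.03525)^t    t·PV
  1        35.00        33.8083        33.8083
  2        35.00        32.6571        65.3142
  3        35.00        31.5451        94.6354
  4        35.00        30.4710       121.8841
  5        35.00        29.4335       147.1675
  6     2,035.00     1,653.0766     9,918.4596
  Σ                  1,810.9916    10,381.2690
P = 1,810.9916; D_Mac = 5.73237 half-year periods = 2.86618 yrs; D_mod = 2.76859 yrs.
DV01 ≈ 2.76859 × 1,810.9916 × 0.0001 = 0.501389.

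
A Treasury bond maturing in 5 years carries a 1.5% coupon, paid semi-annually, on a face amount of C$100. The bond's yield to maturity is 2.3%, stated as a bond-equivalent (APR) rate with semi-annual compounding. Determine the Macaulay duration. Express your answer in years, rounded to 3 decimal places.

Periodic yield y = 0.0115. Discount each cash flow and weight by its period:
  t   CF        PV=CF/(1+0.0115)^t    t·PV
  1         0.75         0.7415         0.7415
  2         0.75         0.7330         1.4661
  3         0.75         0.7247         2.1741
  4         0.75         0.7165         2.8659
  5         0.75         0.7083         3.5416
  6         0.75         0.7003         4.2016
  7         0.75         0.6923         4.8462
  8         0.75         0.6844         5.4755
  9         0.75         0.6767         6.0899
  10      100.75        89.8641       898.6409
  Σ                     96.2418       930.0433
Price P = Σ PV = 96.2418.
Macaulay duration = Σ(t·PV) / P = 930.0433 / 96.2418 = 9.66361 half-year periods.
In years: 9.66361 / 2 = 4.83181 years.

4.832 years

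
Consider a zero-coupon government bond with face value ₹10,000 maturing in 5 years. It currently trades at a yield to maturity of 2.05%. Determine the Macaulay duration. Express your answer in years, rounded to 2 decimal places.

A zero-coupon bond has a single cash flow at maturity, so its Macaulay duration equals its maturity: 5 years.

5.00 years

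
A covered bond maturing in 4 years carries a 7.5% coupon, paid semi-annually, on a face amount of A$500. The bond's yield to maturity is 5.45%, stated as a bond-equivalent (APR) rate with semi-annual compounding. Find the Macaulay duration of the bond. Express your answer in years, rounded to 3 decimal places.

Periodic yield y = 0.02725. Discount each cash flow and weight by its period:
  t   CF        PV=CF/(1+0.02725)^t    t·PV
  1        18.75        18.2526        18.2526
  2        18.75        17.7684        35.5369
  3        18.75        17.2971        51.8912
  4        18.75        16.8382        67.3530
  5        18.75        16.3916        81.9578
  6        18.75        15.9567        95.7405
  7        18.75        15.5335       108.7342
  8       518.75       418.3588     3,346.8704
  Σ                    536.3969     3,806.3366
Price P = Σ PV = 536.3969.
Macaulay duration = Σ(t·PV) / P = 3,806.3366 / 536.3969 = 7.09612 half-year periods.
In years: 7.09612 / 2 = 3.54806 years.

3.548 years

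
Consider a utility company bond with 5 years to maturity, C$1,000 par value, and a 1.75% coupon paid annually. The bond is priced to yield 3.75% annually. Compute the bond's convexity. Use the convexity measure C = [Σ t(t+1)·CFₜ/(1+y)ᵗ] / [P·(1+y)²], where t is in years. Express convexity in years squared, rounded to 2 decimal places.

With y = 0.0375:
  t   CF        PV=CF/(1+0.0375)^t    t·PV        t(t+1)·PV
  1        17.50        16.8675        16.8675          33.7349
  2        17.50        16.2578        32.5156          97.5468
  3        17.50        15.6702        47.0105         188.0421
  4        17.50        15.1038        60.4151         302.0756
  5     1,017.50       846.4355     4,232.1777      25,393.0662
  Σ                    910.3348     4,388.9864      26,014.4656
P = 910.3348.
Convexity = Σ t(t+1)·PV / [P·(1+y)²] = 26,014.4656 / (910.3348 × 1.076406) = 26.54835.

26.55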